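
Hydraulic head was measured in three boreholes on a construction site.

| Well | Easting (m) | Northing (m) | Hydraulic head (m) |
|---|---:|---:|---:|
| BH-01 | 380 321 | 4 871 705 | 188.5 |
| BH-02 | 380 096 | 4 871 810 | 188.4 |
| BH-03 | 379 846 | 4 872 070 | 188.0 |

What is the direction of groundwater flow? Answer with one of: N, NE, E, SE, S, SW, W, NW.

With h = a·x + b·y + c and BH-01 as origin, the differences give:
  (-225)·a + 105·b = -0.1
  (-475)·a + 365·b = -0.5
Eliminate b (×365 and ×105, subtract): -32250·a = 16.00 → a = ∂h/∂x = -0.0004961
Back-substitute: b = ∂h/∂y = -0.002016.
Flow = −∇h = (+0.0004961 east, +0.002016 north), which points north.

N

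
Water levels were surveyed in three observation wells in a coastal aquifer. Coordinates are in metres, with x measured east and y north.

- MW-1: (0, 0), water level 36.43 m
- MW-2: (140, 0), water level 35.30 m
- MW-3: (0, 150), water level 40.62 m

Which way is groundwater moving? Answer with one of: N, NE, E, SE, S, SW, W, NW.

S

∂h/∂x = (35.30 − 36.43) / (140 − 0) = -0.008071
∂h/∂y = (40.62 − 36.43) / (150 − 0) = +0.02793
Flow = −∇h = (+0.008071 east, -0.02793 north), which points south.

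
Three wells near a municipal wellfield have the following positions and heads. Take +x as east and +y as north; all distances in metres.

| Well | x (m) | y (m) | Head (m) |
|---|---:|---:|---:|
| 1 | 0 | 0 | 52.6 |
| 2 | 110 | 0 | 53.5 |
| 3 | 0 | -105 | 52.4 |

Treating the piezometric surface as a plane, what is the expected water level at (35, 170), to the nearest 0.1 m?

53.2 m

∂h/∂x = (53.5 − 52.6) / (110 − 0) = +0.008182
∂h/∂y = (52.4 − 52.6) / (-105 − 0) = +0.001905
h(35, 170) = 52.6 + (+0.008182)·(35) + (+0.001905)·(170) = 52.6 +0.286 +0.324 = 53.210 m.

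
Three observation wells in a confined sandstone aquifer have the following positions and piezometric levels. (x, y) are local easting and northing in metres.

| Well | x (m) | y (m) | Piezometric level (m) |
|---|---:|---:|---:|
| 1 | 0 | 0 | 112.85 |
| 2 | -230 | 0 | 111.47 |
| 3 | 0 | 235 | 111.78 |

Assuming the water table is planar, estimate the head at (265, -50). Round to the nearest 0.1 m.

114.7 m

∂h/∂x = (111.47 − 112.85) / (-230 − 0) = +0.006000
∂h/∂y = (111.78 − 112.85) / (235 − 0) = -0.004553
h(265, -50) = 112.85 + (+0.006000)·(265) + (-0.004553)·(-50) = 112.85 +1.590 +0.228 = 114.668 m.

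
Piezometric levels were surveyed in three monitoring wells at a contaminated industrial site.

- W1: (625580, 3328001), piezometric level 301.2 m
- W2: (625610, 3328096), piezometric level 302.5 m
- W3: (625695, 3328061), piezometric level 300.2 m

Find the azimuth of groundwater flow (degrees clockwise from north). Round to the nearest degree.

136°

Three-point gradient (reference W1): Δ to W2 = (30, 95, +1.3), Δ to W3 = (115, 60, -1.0).
∂h/∂x = -0.01896, ∂h/∂y = +0.01967 (det = -9125).
Flow direction (−∇h) has components (+0.01896 E, -0.01967 N).
Azimuth = atan2(E, N) = atan2(+0.01896, -0.01967) = 136.1° ≈ 136°.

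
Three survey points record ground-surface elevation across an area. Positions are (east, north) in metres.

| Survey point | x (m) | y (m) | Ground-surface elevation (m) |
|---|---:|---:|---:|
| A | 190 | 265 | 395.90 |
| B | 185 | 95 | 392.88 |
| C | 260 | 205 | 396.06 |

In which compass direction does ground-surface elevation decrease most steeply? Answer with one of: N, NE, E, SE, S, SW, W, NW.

SW

Taking A as reference: B−A = (-5, -170, -3.02); C−A = (70, -60, +0.16).
Determinant of the coordinate differences = (-5)·(-60) − 70·(-170) = 12200.
∂z/∂x = [(-3.02)·(-60) − (+0.16)·(-170)] / 12200 = +0.01708
∂z/∂y = [(-5)·(+0.16) − 70·(-3.02)] / 12200 = +0.01726
Steepest decrease is along −∇f = (-0.01708 E, -0.01726 N) → southwest.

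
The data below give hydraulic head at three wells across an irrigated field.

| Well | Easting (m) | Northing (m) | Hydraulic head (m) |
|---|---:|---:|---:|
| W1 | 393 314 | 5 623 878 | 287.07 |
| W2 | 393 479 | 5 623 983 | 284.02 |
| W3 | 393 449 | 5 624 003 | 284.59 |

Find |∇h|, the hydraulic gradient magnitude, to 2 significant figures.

With h = a·x + b·y + c and W1 as origin, the differences give:
  165·a + 105·b = -3.05
  135·a + 125·b = -2.48
Eliminate b (×125 and ×105, subtract): 6450·a = -120.850 → a = ∂h/∂x = -0.01874
Back-substitute: b = ∂h/∂y = +0.0003953.
|∇h| = √(-0.01874² + 0.0003953²) = 0.01874

0.019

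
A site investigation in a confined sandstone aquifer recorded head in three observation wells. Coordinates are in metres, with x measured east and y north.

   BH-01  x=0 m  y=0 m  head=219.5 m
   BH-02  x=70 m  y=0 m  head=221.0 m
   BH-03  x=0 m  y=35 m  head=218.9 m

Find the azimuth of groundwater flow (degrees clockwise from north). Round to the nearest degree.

∂h/∂x = (221.0 − 219.5) / (70 − 0) = +0.02143
∂h/∂y = (218.9 − 219.5) / (35 − 0) = -0.01714
Flow direction (−∇h) has components (-0.02143 E, +0.01714 N).
Azimuth = atan2(E, N) = atan2(-0.02143, +0.01714) = 308.7° ≈ 309°.

309°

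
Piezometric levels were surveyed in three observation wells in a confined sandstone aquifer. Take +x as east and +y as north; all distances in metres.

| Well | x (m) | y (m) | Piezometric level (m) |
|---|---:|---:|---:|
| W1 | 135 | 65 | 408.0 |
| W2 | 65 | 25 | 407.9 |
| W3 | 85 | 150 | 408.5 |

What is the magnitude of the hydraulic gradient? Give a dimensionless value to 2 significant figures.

Differences from W1: to W2 (Δx, Δy, Δh) = (-70, -40, -0.1); to W3 = (-50, 85, +0.5).
Determinant of the coordinate differences = (-70)·85 − (-50)·(-40) = -7950.
∂h/∂x = [(-0.1)·85 − (+0.5)·(-40)] / -7950 = -0.001447
∂h/∂y = [(-70)·(+0.5) − (-50)·(-0.1)] / -7950 = +0.005031
|∇h| = √(-0.001447² + 0.005031²) = 0.005235

0.0052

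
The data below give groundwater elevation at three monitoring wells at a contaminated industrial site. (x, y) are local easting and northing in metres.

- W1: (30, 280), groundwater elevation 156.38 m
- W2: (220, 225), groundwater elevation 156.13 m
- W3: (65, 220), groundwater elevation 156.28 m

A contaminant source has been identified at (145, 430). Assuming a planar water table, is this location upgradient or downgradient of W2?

upgradient

With h = a·x + b·y + c and W1 as origin, the differences give:
  190·a + (-55)·b = -0.25
  35·a + (-60)·b = -0.10
Eliminate b (×(-60) and ×(-55), subtract): -9475·a = 9.500 → a = ∂h/∂x = -0.001003
Back-substitute: b = ∂h/∂y = +0.001082.
Head at (145, 430) = 156.38 + (-0.001003)·(115) + (+0.001082)·(150) = 156.43 m.
That is higher than the 156.13 m at W2, so the point is upgradient.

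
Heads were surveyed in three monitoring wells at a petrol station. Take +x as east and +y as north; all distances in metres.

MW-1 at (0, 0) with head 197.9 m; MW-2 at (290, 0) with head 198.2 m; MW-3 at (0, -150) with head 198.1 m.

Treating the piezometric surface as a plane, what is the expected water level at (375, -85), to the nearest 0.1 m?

198.4 m

∂h/∂x = (198.2 − 197.9) / (290 − 0) = +0.001034
∂h/∂y = (198.1 − 197.9) / (-150 − 0) = -0.001333
h(375, -85) = 197.9 + (+0.001034)·(375) + (-0.001333)·(-85) = 197.9 +0.388 +0.113 = 198.401 m.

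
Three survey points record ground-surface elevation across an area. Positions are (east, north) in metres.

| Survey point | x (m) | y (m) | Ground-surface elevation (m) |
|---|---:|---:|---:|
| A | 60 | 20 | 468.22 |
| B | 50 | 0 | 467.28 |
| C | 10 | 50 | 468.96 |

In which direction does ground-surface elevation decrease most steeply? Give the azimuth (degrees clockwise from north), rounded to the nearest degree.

Taking A as reference: B−A = (-10, -20, -0.94); C−A = (-50, 30, +0.74).
Solve a·Δx + b·Δy = Δz: det = (-10)·30 − (-50)·(-20) = -1300.
∂z/∂x = [(-0.94)·30 − (+0.74)·(-20)] / -1300 = +0.01031
∂z/∂y = [(-10)·(+0.74) − (-50)·(-0.94)] / -1300 = +0.04185
Steepest decrease is along −∇f: components (-0.01031 E, -0.04185 N).
Azimuth = atan2(-0.01031, -0.04185) = 193.8° ≈ 194°.

194°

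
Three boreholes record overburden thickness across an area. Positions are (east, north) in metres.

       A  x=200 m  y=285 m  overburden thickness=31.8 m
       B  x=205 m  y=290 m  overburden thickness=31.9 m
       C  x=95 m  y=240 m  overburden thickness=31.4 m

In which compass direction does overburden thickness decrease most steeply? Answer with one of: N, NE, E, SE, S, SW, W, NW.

Taking A as reference: B−A = (5, 5, +0.1); C−A = (-105, -45, -0.4).
Determinant of the coordinate differences = 5·(-45) − (-105)·5 = 300.
∂d/∂x = [(+0.1)·(-45) − (-0.4)·5] / 300 = -0.008333
∂d/∂y = [5·(-0.4) − (-105)·(+0.1)] / 300 = +0.02833
Steepest decrease is along −∇f = (+0.008333 E, -0.02833 N) → south.

S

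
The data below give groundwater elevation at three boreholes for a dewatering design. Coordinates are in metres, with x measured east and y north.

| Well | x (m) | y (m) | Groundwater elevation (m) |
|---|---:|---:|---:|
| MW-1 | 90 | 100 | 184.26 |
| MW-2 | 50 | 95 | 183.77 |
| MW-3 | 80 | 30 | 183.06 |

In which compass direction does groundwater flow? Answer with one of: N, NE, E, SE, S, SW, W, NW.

SW

With h = a·x + b·y + c and MW-1 as origin, the differences give:
  (-40)·a + (-5)·b = -0.49
  (-10)·a + (-70)·b = -1.20
Eliminate b (×(-70) and ×(-5), subtract): 2750·a = 28.300 → a = ∂h/∂x = +0.01029
Back-substitute: b = ∂h/∂y = +0.01567.
Flow = −∇h = (-0.01029 east, -0.01567 north), which points southwest.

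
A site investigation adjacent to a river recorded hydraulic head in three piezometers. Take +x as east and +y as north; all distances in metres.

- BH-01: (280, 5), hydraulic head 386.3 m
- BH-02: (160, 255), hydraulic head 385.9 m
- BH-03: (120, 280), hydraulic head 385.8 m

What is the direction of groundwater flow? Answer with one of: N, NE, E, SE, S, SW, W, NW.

W

With h = a·x + b·y + c and BH-01 as origin, the differences give:
  (-120)·a + 250·b = -0.4
  (-160)·a + 275·b = -0.5
Eliminate b (×275 and ×250, subtract): 7000·a = 15.00 → a = ∂h/∂x = +0.002143
Back-substitute: b = ∂h/∂y = -0.0005714.
Flow = −∇h = (-0.002143 east, +0.0005714 north), which points west.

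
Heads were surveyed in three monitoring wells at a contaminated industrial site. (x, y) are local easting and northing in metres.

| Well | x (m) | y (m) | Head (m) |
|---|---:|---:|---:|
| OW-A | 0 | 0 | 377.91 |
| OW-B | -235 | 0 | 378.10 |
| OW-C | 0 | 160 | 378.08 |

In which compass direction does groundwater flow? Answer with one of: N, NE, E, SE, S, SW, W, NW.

∂h/∂x = (378.10 − 377.91) / (-235 − 0) = -0.0008085
∂h/∂y = (378.08 − 377.91) / (160 − 0) = +0.001062
Flow = −∇h = (+0.0008085 east, -0.001062 north), which points southeast.

SE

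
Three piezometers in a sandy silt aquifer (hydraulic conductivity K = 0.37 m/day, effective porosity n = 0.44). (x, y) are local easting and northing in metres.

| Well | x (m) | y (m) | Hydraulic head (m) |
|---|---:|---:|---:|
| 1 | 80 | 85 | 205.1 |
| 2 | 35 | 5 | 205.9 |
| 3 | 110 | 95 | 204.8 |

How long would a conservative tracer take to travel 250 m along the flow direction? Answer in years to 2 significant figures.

Taking 1 as reference: 2−1 = (-45, -80, +0.8); 3−1 = (30, 10, -0.3).
Determinant of the coordinate differences = (-45)·10 − 30·(-80) = 1950.
∂h/∂x = [(+0.8)·10 − (-0.3)·(-80)] / 1950 = -0.008205
∂h/∂y = [(-45)·(-0.3) − 30·(+0.8)] / 1950 = -0.005385
|∇h| = √(-0.008205² + -0.005385²) = 0.009814
Seepage velocity v = K·i/n = 0.37 × 0.009814 / 0.44 = 0.008253 m/day.
t = 250 / 0.008253 = 3.029e+04 days = 82.9 years.

83 years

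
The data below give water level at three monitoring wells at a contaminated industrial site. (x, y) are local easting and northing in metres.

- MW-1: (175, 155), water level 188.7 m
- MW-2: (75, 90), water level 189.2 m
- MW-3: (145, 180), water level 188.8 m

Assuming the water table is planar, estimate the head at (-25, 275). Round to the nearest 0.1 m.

Taking MW-1 as reference: MW-2−MW-1 = (-100, -65, +0.5); MW-3−MW-1 = (-30, 25, +0.1).
Determinant of the coordinate differences = (-100)·25 − (-30)·(-65) = -4450.
∂h/∂x = [(+0.5)·25 − (+0.1)·(-65)] / -4450 = -0.004270
∂h/∂y = [(-100)·(+0.1) − (-30)·(+0.5)] / -4450 = -0.001124
h(-25, 275) = 188.7 + (-0.004270)·(-200) + (-0.001124)·(120) = 188.7 +0.854 -0.135 = 189.419 m.

189.4 m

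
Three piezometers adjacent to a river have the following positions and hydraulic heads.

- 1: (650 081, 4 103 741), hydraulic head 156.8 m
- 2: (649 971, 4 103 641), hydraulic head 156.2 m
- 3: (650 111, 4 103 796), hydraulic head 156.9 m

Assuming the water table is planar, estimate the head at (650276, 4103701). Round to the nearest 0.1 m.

With h = a·x + b·y + c and 1 as origin, the differences give:
  (-110)·a + (-100)·b = -0.6
  30·a + 55·b = +0.1
Eliminate b (×55 and ×(-100), subtract): -3050·a = -23.00 → a = ∂h/∂x = +0.007541
Back-substitute: b = ∂h/∂y = -0.002295.
h(650276, 4103701) = 156.8 + (+0.007541)·(195) + (-0.002295)·(-40) = 156.8 +1.470 +0.092 = 158.362 m.

158.4 m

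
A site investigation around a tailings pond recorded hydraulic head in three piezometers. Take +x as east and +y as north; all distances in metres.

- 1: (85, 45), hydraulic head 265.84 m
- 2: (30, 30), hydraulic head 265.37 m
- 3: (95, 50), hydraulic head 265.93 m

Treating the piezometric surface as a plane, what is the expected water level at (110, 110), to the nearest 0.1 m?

266.2 m

Differences from 1: to 2 (Δx, Δy, Δh) = (-55, -15, -0.47); to 3 = (10, 5, +0.09).
Determinant of the coordinate differences = (-55)·5 − 10·(-15) = -125.
∂h/∂x = [(-0.47)·5 − (+0.09)·(-15)] / -125 = +0.008000
∂h/∂y = [(-55)·(+0.09) − 10·(-0.47)] / -125 = +0.002000
h(110, 110) = 265.84 + (+0.008000)·(25) + (+0.002000)·(65) = 265.84 +0.200 +0.130 = 266.170 m.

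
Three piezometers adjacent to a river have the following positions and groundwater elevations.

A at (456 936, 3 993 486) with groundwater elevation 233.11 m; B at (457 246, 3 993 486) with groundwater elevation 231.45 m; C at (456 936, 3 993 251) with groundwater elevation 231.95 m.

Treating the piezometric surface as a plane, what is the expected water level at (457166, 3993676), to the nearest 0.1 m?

232.8 m

∂h/∂x = (231.45 − 233.11) / (457246 − 456936) = -0.005355
∂h/∂y = (231.95 − 233.11) / (3993251 − 3993486) = +0.004936
h(457166, 3993676) = 233.11 + (-0.005355)·(230) + (+0.004936)·(190) = 233.11 -1.232 +0.938 = 232.816 m.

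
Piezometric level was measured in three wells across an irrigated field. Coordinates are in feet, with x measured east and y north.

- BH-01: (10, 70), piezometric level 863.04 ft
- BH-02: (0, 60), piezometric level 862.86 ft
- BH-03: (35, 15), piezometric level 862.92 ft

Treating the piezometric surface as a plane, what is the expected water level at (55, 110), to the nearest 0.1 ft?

863.8 ft

Differences from BH-01: to BH-02 (Δx, Δy, Δh) = (-10, -10, -0.18); to BH-03 = (25, -55, -0.12).
Determinant of the coordinate differences = (-10)·(-55) − 25·(-10) = 800.
∂h/∂x = [(-0.18)·(-55) − (-0.12)·(-10)] / 800 = +0.01087
∂h/∂y = [(-10)·(-0.12) − 25·(-0.18)] / 800 = +0.007125
h(55, 110) = 863.04 + (+0.01087)·(45) + (+0.007125)·(40) = 863.04 +0.489 +0.285 = 863.814 ft.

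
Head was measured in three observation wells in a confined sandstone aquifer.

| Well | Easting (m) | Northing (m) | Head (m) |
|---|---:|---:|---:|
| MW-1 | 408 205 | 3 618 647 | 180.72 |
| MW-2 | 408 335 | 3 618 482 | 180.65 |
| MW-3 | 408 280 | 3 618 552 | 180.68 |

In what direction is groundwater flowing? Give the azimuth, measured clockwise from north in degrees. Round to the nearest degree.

With h = a·x + b·y + c and MW-1 as origin, the differences give:
  130·a + (-165)·b = -0.07
  75·a + (-95)·b = -0.04
Eliminate b (×(-95) and ×(-165), subtract): 25·a = 0.050 → a = ∂h/∂x = +0.002000
Back-substitute: b = ∂h/∂y = +0.002000.
Flow direction (−∇h) has components (-0.002000 E, -0.002000 N).
Azimuth = atan2(E, N) = atan2(-0.002000, -0.002000) = 225.0° ≈ 225°.

225°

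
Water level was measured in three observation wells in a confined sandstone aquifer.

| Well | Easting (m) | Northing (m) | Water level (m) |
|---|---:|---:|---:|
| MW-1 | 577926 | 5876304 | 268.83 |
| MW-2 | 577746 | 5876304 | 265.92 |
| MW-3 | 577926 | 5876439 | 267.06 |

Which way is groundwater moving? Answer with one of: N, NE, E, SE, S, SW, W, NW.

NW

∂h/∂x = (265.92 − 268.83) / (577746 − 577926) = +0.01617
∂h/∂y = (267.06 − 268.83) / (5876439 − 5876304) = -0.01311
Flow = −∇h = (-0.01617 east, +0.01311 north), which points northwest.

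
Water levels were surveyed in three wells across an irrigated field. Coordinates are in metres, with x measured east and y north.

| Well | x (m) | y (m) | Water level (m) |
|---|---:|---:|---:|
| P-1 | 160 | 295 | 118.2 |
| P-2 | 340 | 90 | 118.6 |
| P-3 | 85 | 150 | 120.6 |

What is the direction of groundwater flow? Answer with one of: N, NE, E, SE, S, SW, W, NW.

Taking P-1 as reference: P-2−P-1 = (180, -205, +0.4); P-3−P-1 = (-75, -145, +2.4).
Solve a·Δx + b·Δy = Δh: det = 180·(-145) − (-75)·(-205) = -41475.
∂h/∂x = [(+0.4)·(-145) − (+2.4)·(-205)] / -41475 = -0.01046
∂h/∂y = [180·(+2.4) − (-75)·(+0.4)] / -41475 = -0.01114
Flow = −∇h = (+0.01046 east, +0.01114 north), which points northeast.

NE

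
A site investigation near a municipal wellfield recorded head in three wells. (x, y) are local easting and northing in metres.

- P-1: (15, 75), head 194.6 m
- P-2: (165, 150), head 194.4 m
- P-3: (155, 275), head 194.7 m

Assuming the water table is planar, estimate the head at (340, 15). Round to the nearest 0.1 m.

193.7 m

With h = a·x + b·y + c and P-1 as origin, the differences give:
  150·a + 75·b = -0.2
  140·a + 200·b = +0.1
Eliminate b (×200 and ×75, subtract): 19500·a = -47.50 → a = ∂h/∂x = -0.002436
Back-substitute: b = ∂h/∂y = +0.002205.
h(340, 15) = 194.6 + (-0.002436)·(325) + (+0.002205)·(-60) = 194.6 -0.792 -0.132 = 193.676 m.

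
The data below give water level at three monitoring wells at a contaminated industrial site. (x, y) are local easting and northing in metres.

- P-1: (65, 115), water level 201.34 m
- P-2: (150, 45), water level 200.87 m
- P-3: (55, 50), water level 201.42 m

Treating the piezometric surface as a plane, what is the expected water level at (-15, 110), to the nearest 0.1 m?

Differences from P-1: to P-2 (Δx, Δy, Δh) = (85, -70, -0.47); to P-3 = (-10, -65, +0.08).
Solve a·Δx + b·Δy = Δh: det = 85·(-65) − (-10)·(-70) = -6225.
∂h/∂x = [(-0.47)·(-65) − (+0.08)·(-70)] / -6225 = -0.005807
∂h/∂y = [85·(+0.08) − (-10)·(-0.47)] / -6225 = -0.0003373
h(-15, 110) = 201.34 + (-0.005807)·(-80) + (-0.0003373)·(-5) = 201.34 +0.465 +0.002 = 201.806 m.

201.8 m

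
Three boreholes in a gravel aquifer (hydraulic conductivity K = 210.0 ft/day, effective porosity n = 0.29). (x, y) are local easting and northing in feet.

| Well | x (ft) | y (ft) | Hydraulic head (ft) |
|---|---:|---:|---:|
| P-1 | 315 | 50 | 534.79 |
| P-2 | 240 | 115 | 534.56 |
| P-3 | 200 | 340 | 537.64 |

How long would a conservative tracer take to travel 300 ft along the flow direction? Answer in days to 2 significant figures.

17 days

Differences from P-1: to P-2 (Δx, Δy, Δh) = (-75, 65, -0.23); to P-3 = (-115, 290, +2.85).
Determinant of the coordinate differences = (-75)·290 − (-115)·65 = -14275.
∂h/∂x = [(-0.23)·290 − (+2.85)·65] / -14275 = +0.01765
∂h/∂y = [(-75)·(+2.85) − (-115)·(-0.23)] / -14275 = +0.01683
|∇h| = √(0.01765² + 0.01683²) = 0.02439
Seepage velocity v = K·i/n = 210.0 × 0.02439 / 0.29 = 17.66 ft/day.
t = 300 / 17.66 = 16.99 days.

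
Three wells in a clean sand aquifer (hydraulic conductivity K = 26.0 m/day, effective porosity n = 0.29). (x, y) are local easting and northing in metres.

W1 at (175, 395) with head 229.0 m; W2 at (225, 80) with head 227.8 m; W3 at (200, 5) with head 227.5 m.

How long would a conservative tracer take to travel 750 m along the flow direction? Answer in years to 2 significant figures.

5.9 years

With h = a·x + b·y + c and W1 as origin, the differences give:
  50·a + (-315)·b = -1.2
  25·a + (-390)·b = -1.5
Eliminate b (×(-390) and ×(-315), subtract): -11625·a = -4.50 → a = ∂h/∂x = +0.0003871
Back-substitute: b = ∂h/∂y = +0.003871.
|∇h| = √(0.0003871² + 0.003871²) = 0.00389
Seepage velocity v = K·i/n = 26.0 × 0.00389 / 0.29 = 0.3488 m/day.
t = 750 / 0.3488 = 2150 days = 5.89 years.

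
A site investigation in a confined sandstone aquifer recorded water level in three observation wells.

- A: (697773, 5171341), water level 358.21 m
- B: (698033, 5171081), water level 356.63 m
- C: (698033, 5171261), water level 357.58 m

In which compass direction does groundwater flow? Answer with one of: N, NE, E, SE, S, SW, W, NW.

Taking A as reference: B−A = (260, -260, -1.58); C−A = (260, -80, -0.63).
Determinant of the coordinate differences = 260·(-80) − 260·(-260) = 46800.
∂h/∂x = [(-1.58)·(-80) − (-0.63)·(-260)] / 46800 = -0.0007991
∂h/∂y = [260·(-0.63) − 260·(-1.58)] / 46800 = +0.005278
Flow = −∇h = (+0.0007991 east, -0.005278 north), which points south.

S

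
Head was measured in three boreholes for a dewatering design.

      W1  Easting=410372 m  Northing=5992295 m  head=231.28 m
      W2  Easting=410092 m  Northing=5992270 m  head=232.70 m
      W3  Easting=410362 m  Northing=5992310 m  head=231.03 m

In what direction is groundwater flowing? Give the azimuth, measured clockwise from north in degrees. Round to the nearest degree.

010°

With h = a·x + b·y + c and W1 as origin, the differences give:
  (-280)·a + (-25)·b = +1.42
  (-10)·a + 15·b = -0.25
Eliminate b (×15 and ×(-25), subtract): -4450·a = 15.050 → a = ∂h/∂x = -0.003382
Back-substitute: b = ∂h/∂y = -0.01892.
Flow direction (−∇h) has components (+0.003382 E, +0.01892 N).
Azimuth = atan2(E, N) = atan2(+0.003382, +0.01892) = 10.1° ≈ 010°.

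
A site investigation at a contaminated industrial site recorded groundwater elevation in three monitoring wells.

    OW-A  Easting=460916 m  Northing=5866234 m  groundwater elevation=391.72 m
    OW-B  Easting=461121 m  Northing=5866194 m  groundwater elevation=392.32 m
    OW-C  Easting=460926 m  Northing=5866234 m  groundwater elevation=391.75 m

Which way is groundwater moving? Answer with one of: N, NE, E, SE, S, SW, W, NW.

With h = a·x + b·y + c and OW-A as origin, the differences give:
  205·a + (-40)·b = +0.60
  10·a + 0·b = +0.03
Eliminate b (×0 and ×(-40), subtract): 400·a = 1.200 → a = ∂h/∂x = +0.003000
Back-substitute: b = ∂h/∂y = +0.0003750.
Flow = −∇h = (-0.003000 east, -0.0003750 north), which points west.

W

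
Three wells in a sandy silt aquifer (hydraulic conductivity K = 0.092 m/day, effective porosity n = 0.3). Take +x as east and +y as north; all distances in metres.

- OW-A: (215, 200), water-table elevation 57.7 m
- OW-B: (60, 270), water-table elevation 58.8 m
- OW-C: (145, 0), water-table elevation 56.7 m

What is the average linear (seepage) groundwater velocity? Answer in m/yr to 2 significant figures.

With h = a·x + b·y + c and OW-A as origin, the differences give:
  (-155)·a + 70·b = +1.1
  (-70)·a + (-200)·b = -1.0
Eliminate b (×(-200) and ×70, subtract): 35900·a = -150.00 → a = ∂h/∂x = -0.004178
Back-substitute: b = ∂h/∂y = +0.006462.
|∇h| = √(-0.004178² + 0.006462²) = 0.007695
Seepage velocity v = K·i/n = 0.092 × 0.007695 / 0.3 = 0.00236 m/day = 0.862 m/yr.

0.86 m/yr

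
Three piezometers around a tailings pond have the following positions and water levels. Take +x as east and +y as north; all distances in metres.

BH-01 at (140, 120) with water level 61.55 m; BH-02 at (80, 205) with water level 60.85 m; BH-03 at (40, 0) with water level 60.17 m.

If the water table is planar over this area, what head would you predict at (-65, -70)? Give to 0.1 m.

Differences from BH-01: to BH-02 (Δx, Δy, Δh) = (-60, 85, -0.70); to BH-03 = (-100, -120, -1.38).
Determinant of the coordinate differences = (-60)·(-120) − (-100)·85 = 15700.
∂h/∂x = [(-0.70)·(-120) − (-1.38)·85] / 15700 = +0.01282
∂h/∂y = [(-60)·(-1.38) − (-100)·(-0.70)] / 15700 = +0.0008153
h(-65, -70) = 61.55 + (+0.01282)·(-205) + (+0.0008153)·(-190) = 61.55 -2.628 -0.155 = 58.767 m.

58.8 m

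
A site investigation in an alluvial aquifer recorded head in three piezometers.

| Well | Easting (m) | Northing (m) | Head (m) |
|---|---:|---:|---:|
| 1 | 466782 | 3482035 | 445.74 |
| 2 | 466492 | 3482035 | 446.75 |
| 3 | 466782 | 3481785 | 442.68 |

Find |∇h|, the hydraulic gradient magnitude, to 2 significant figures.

∂h/∂x = (446.75 − 445.74) / (466492 − 466782) = -0.003483
∂h/∂y = (442.68 − 445.74) / (3481785 − 3482035) = +0.01224
|∇h| = √(-0.003483² + 0.01224²) = 0.01273

0.013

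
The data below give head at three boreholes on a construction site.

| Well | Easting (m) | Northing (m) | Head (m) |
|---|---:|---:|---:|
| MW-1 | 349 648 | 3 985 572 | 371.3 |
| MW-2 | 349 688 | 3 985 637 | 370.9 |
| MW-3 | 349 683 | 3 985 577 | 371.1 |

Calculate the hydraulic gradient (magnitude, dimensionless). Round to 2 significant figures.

0.0060

Three-point gradient (reference MW-1): Δ to MW-2 = (40, 65, -0.4), Δ to MW-3 = (35, 5, -0.2).
∂h/∂x = -0.005301, ∂h/∂y = -0.002892 (det = -2075).
|∇h| = √(-0.005301² + -0.002892²) = 0.006039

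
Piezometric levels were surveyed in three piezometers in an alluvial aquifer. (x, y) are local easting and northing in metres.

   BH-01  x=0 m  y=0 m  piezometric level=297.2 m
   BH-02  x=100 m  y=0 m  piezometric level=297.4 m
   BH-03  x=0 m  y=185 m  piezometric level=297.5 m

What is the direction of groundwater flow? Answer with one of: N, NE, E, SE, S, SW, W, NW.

∂h/∂x = (297.4 − 297.2) / (100 − 0) = +0.002000
∂h/∂y = (297.5 − 297.2) / (185 − 0) = +0.001622
Flow = −∇h = (-0.002000 east, -0.001622 north), which points southwest.

SW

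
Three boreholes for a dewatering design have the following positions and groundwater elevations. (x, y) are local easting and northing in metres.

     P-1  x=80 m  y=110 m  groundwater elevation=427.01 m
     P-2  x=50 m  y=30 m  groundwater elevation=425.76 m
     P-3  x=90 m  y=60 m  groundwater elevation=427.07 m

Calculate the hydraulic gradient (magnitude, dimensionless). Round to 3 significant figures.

With h = a·x + b·y + c and P-1 as origin, the differences give:
  (-30)·a + (-80)·b = -1.25
  10·a + (-50)·b = +0.06
Eliminate b (×(-50) and ×(-80), subtract): 2300·a = 67.300 → a = ∂h/∂x = +0.02926
Back-substitute: b = ∂h/∂y = +0.004652.
|∇h| = √(0.02926² + 0.004652²) = 0.02963

0.0296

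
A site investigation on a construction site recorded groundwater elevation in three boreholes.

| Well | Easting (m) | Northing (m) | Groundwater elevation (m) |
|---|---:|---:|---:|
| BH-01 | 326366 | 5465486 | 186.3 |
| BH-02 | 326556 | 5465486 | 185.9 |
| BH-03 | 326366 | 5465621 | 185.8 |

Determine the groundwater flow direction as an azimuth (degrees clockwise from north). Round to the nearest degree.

∂h/∂x = (185.9 − 186.3) / (326556 − 326366) = -0.002105
∂h/∂y = (185.8 − 186.3) / (5465621 − 5465486) = -0.003704
Flow direction (−∇h) has components (+0.002105 E, +0.003704 N).
Azimuth = atan2(E, N) = atan2(+0.002105, +0.003704) = 29.6° ≈ 030°.

030°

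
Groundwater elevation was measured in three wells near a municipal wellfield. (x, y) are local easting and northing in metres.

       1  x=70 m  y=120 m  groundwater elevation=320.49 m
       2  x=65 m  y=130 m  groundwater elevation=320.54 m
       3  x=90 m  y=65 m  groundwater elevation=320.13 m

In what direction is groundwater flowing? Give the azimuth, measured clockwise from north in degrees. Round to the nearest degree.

227°

With h = a·x + b·y + c and 1 as origin, the differences give:
  (-5)·a + 10·b = +0.05
  20·a + (-55)·b = -0.36
Eliminate b (×(-55) and ×10, subtract): 75·a = 0.850 → a = ∂h/∂x = +0.01133
Back-substitute: b = ∂h/∂y = +0.01067.
Flow direction (−∇h) has components (-0.01133 E, -0.01067 N).
Azimuth = atan2(E, N) = atan2(-0.01133, -0.01067) = 226.7° ≈ 227°.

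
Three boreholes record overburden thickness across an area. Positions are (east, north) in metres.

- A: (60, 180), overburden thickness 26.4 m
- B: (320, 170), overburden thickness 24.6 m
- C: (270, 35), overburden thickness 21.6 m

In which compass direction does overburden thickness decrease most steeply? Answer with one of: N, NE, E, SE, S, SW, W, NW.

Taking A as reference: B−A = (260, -10, -1.8); C−A = (210, -145, -4.8).
Solve a·Δx + b·Δy = Δd: det = 260·(-145) − 210·(-10) = -35600.
∂d/∂x = [(-1.8)·(-145) − (-4.8)·(-10)] / -35600 = -0.005983
∂d/∂y = [260·(-4.8) − 210·(-1.8)] / -35600 = +0.02444
Steepest decrease is along −∇f = (+0.005983 E, -0.02444 N) → south.

S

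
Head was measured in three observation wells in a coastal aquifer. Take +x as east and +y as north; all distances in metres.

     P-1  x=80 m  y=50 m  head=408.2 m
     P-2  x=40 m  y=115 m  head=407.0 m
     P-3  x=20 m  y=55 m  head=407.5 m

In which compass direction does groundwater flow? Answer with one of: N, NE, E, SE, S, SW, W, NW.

NW

With h = a·x + b·y + c and P-1 as origin, the differences give:
  (-40)·a + 65·b = -1.2
  (-60)·a + 5·b = -0.7
Eliminate b (×5 and ×65, subtract): 3700·a = 39.50 → a = ∂h/∂x = +0.01068
Back-substitute: b = ∂h/∂y = -0.01189.
Flow = −∇h = (-0.01068 east, +0.01189 north), which points northwest.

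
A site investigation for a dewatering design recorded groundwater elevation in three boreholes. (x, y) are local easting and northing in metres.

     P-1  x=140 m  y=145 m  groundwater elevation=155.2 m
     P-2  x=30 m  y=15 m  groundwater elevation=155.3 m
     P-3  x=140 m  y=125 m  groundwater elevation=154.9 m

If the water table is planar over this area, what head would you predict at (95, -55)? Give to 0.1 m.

With h = a·x + b·y + c and P-1 as origin, the differences give:
  (-110)·a + (-130)·b = +0.1
  0·a + (-20)·b = -0.3
Eliminate b (×(-20) and ×(-130), subtract): 2200·a = -41.00 → a = ∂h/∂x = -0.01864
Back-substitute: b = ∂h/∂y = +0.01500.
h(95, -55) = 155.2 + (-0.01864)·(-45) + (+0.01500)·(-200) = 155.2 +0.839 -3.000 = 153.039 m.

153.0 m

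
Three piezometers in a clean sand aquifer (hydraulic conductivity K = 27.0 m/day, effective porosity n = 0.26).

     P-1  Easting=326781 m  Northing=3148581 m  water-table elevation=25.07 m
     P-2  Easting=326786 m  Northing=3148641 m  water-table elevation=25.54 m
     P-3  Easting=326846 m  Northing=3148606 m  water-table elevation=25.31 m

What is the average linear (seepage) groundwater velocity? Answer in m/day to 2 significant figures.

Taking P-1 as reference: P-2−P-1 = (5, 60, +0.47); P-3−P-1 = (65, 25, +0.24).
Determinant of the coordinate differences = 5·25 − 65·60 = -3775.
∂h/∂x = [(+0.47)·25 − (+0.24)·60] / -3775 = +0.0007020
∂h/∂y = [5·(+0.24) − 65·(+0.47)] / -3775 = +0.007775
|∇h| = √(0.0007020² + 0.007775²) = 0.007807
Seepage velocity v = K·i/n = 27.0 × 0.007807 / 0.26 = 0.8107 m/day.

0.81 m/day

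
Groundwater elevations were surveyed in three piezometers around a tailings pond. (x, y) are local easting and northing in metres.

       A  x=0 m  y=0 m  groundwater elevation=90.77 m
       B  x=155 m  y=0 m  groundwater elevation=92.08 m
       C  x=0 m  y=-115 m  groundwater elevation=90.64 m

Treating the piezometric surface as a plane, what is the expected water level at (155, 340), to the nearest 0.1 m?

92.5 m

∂h/∂x = (92.08 − 90.77) / (155 − 0) = +0.008452
∂h/∂y = (90.64 − 90.77) / (-115 − 0) = +0.001130
h(155, 340) = 90.77 + (+0.008452)·(155) + (+0.001130)·(340) = 90.77 +1.310 +0.384 = 92.464 m.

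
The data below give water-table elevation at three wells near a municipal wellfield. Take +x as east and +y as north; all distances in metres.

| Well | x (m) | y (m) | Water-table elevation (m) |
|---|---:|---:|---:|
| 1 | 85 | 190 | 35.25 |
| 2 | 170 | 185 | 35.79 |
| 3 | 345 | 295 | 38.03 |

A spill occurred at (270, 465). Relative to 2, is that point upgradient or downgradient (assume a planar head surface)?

With h = a·x + b·y + c and 1 as origin, the differences give:
  85·a + (-5)·b = +0.54
  260·a + 105·b = +2.78
Eliminate b (×105 and ×(-5), subtract): 10225·a = 70.600 → a = ∂h/∂x = +0.006905
Back-substitute: b = ∂h/∂y = +0.009379.
Head at (270, 465) = 35.25 + (+0.006905)·(185) + (+0.009379)·(275) = 39.11 m.
That is higher than the 35.79 m at 2, so the point is upgradient.

upgradient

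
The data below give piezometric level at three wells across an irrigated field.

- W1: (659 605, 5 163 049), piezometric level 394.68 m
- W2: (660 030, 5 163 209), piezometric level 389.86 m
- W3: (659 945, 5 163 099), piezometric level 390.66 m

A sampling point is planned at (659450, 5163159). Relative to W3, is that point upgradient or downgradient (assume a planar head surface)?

upgradient

Three-point gradient (reference W1): Δ to W2 = (425, 160, -4.82), Δ to W3 = (340, 50, -4.02).
∂h/∂x = -0.01213, ∂h/∂y = +0.002103 (det = -33150).
Head at (659450, 5163159) = 394.68 + (-0.01213)·(-155) + (+0.002103)·(110) = 396.79 m.
That is higher than the 390.66 m at W3, so the point is upgradient.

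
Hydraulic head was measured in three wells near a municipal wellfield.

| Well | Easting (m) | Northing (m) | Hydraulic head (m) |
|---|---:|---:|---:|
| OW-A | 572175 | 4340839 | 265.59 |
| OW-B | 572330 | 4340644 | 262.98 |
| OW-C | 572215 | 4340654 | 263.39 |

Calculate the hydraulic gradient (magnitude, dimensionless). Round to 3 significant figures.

With h = a·x + b·y + c and OW-A as origin, the differences give:
  155·a + (-195)·b = -2.61
  40·a + (-185)·b = -2.20
Eliminate b (×(-185) and ×(-195), subtract): -20875·a = 53.850 → a = ∂h/∂x = -0.002580
Back-substitute: b = ∂h/∂y = +0.01133.
|∇h| = √(-0.002580² + 0.01133²) = 0.01162

0.0116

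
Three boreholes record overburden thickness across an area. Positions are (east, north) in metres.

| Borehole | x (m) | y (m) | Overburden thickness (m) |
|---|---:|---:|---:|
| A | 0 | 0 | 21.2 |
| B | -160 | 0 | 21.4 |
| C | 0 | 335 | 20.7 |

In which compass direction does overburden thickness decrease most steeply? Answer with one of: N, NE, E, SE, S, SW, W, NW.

∂d/∂x = (21.4 − 21.2) / (-160 − 0) = -0.001250
∂d/∂y = (20.7 − 21.2) / (335 − 0) = -0.001493
Steepest decrease is along −∇f = (+0.001250 E, +0.001493 N) → northeast.

NE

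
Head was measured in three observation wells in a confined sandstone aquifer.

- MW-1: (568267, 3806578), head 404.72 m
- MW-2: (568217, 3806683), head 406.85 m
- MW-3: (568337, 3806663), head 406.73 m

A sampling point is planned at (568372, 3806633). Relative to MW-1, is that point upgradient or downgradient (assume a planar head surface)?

upgradient

Three-point gradient (reference MW-1): Δ to MW-2 = (-50, 105, +2.13), Δ to MW-3 = (70, 85, +2.01).
∂h/∂x = +0.002586, ∂h/∂y = +0.02152 (det = -11600).
Head at (568372, 3806633) = 404.72 + (+0.002586)·(105) + (+0.02152)·(55) = 406.18 m.
That is higher than the 404.72 m at MW-1, so the point is upgradient.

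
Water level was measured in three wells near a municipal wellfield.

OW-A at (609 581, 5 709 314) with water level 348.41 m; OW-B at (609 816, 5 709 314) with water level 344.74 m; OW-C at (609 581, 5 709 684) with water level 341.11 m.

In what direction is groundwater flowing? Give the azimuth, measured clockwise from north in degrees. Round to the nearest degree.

038°

∂h/∂x = (344.74 − 348.41) / (609816 − 609581) = -0.01562
∂h/∂y = (341.11 − 348.41) / (5709684 − 5709314) = -0.01973
Flow direction (−∇h) has components (+0.01562 E, +0.01973 N).
Azimuth = atan2(E, N) = atan2(+0.01562, +0.01973) = 38.4° ≈ 038°.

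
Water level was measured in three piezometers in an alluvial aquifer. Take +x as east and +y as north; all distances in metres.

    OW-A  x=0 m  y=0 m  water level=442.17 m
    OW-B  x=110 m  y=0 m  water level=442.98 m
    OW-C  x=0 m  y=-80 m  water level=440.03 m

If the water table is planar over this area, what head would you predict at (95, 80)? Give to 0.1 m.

445.0 m

∂h/∂x = (442.98 − 442.17) / (110 − 0) = +0.007364
∂h/∂y = (440.03 − 442.17) / (-80 − 0) = +0.02675
h(95, 80) = 442.17 + (+0.007364)·(95) + (+0.02675)·(80) = 442.17 +0.700 +2.140 = 445.010 m.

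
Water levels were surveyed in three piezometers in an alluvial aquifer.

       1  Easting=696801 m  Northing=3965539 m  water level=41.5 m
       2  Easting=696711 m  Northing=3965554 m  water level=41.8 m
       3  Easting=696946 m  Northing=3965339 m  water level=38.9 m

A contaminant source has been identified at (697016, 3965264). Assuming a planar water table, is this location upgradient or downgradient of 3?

downgradient

With h = a·x + b·y + c and 1 as origin, the differences give:
  (-90)·a + 15·b = +0.3
  145·a + (-200)·b = -2.6
Eliminate b (×(-200) and ×15, subtract): 15825·a = -21.00 → a = ∂h/∂x = -0.001327
Back-substitute: b = ∂h/∂y = +0.01204.
Head at (697016, 3965264) = 41.5 + (-0.001327)·(215) + (+0.01204)·(-275) = 37.90 m.
That is lower than the 38.9 m at 3, so the point is downgradient.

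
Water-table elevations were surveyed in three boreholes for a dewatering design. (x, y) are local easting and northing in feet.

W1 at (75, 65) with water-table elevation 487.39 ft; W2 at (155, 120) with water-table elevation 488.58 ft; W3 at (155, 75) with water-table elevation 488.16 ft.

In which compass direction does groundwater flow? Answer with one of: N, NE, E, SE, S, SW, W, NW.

Differences from W1: to W2 (Δx, Δy, Δh) = (80, 55, +1.19); to W3 = (80, 10, +0.77).
Solve a·Δx + b·Δy = Δh: det = 80·10 − 80·55 = -3600.
∂h/∂x = [(+1.19)·10 − (+0.77)·55] / -3600 = +0.008458
∂h/∂y = [80·(+0.77) − 80·(+1.19)] / -3600 = +0.009333
Flow = −∇h = (-0.008458 east, -0.009333 north), which points southwest.

SW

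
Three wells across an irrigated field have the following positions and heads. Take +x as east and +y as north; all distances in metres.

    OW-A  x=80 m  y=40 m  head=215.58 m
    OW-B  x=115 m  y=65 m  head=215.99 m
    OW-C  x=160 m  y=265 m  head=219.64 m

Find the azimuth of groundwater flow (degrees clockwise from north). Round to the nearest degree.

175°

Differences from OW-A: to OW-B (Δx, Δy, Δh) = (35, 25, +0.41); to OW-C = (80, 225, +4.06).
Determinant of the coordinate differences = 35·225 − 80·25 = 5875.
∂h/∂x = [(+0.41)·225 − (+4.06)·25] / 5875 = -0.001574
∂h/∂y = [35·(+4.06) − 80·(+0.41)] / 5875 = +0.01860
Flow direction (−∇h) has components (+0.001574 E, -0.01860 N).
Azimuth = atan2(E, N) = atan2(+0.001574, -0.01860) = 175.2° ≈ 175°.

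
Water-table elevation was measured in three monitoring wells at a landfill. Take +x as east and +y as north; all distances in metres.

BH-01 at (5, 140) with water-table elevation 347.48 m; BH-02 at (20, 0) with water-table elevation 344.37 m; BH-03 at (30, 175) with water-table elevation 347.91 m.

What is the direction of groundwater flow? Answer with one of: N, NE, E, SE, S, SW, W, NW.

SE

Differences from BH-01: to BH-02 (Δx, Δy, Δh) = (15, -140, -3.11); to BH-03 = (25, 35, +0.43).
Determinant of the coordinate differences = 15·35 − 25·(-140) = 4025.
∂h/∂x = [(-3.11)·35 − (+0.43)·(-140)] / 4025 = -0.01209
∂h/∂y = [15·(+0.43) − 25·(-3.11)] / 4025 = +0.02092
Flow = −∇h = (+0.01209 east, -0.02092 north), which points southeast.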